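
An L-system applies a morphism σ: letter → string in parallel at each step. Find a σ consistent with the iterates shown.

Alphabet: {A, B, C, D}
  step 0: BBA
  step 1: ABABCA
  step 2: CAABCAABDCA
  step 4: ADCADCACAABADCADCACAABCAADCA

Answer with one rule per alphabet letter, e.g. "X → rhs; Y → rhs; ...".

A->CA, B->AB, C->D, D->A

  step 1 ⇒ step 2: ABABCA ⇒ CA·AB·CA·AB·D·CA
    A ↦ CA
    B ↦ AB
    C ↦ D
    D ↦ A  (constrained at step 2)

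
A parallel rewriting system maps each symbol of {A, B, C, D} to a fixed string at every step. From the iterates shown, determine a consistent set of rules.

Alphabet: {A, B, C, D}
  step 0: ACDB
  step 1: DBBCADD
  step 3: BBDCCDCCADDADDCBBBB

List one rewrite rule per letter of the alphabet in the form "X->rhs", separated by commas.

A->D, B->ADD, C->BB, D->C

  step 0 ⇒ step 1: ACDB ⇒ D·BB·C·ADD
    A ↦ D
    B ↦ ADD
    C ↦ BB
    D ↦ C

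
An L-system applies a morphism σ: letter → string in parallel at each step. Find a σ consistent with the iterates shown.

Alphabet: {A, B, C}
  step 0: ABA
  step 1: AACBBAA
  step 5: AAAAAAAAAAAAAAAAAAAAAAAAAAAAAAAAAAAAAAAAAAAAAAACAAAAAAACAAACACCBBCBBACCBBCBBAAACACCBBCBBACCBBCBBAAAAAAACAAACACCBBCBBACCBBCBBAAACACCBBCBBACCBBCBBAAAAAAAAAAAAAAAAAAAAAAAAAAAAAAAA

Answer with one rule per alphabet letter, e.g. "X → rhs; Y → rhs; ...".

  step 0 ⇒ step 1: ABA ⇒ AA·CBB·AA
    A ↦ AA
    B ↦ CBB
    C ↦ AC  (constrained at step 1)

A->AA, B->CBB, C->AC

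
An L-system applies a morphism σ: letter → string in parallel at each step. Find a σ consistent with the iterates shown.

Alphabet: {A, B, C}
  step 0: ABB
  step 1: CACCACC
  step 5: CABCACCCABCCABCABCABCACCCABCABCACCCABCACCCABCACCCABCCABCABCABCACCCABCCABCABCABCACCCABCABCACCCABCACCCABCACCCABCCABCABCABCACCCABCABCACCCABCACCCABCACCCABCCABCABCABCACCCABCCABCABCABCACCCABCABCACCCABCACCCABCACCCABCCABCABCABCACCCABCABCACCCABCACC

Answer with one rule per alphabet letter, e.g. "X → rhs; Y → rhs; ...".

  step 0 ⇒ step 1: ABB ⇒ C·ACC·ACC
    A ↦ C
    B ↦ ACC
    C ↦ CAB  (constrained at step 1)

A->C, B->ACC, C->CAB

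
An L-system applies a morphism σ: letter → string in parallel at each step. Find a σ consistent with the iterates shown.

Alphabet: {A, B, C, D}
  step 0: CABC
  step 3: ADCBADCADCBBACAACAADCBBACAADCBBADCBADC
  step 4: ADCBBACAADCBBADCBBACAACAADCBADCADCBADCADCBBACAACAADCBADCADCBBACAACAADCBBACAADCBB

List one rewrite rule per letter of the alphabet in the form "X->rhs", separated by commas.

  step 3 ⇒ step 4: ADCBADCADCBBACAACAADCBBACAADCBBADCBADC ⇒ ADC·B·B·ACA·ADC·B·B·ADC·B·B·ACA·ACA·ADC·B·ADC·ADC·B·ADC·ADC·B·B·ACA·ACA·ADC·B·ADC·ADC·B·B·ACA·ACA·ADC·B·B·ACA·ADC·B·B
    A ↦ ADC
    B ↦ ACA
    C ↦ B
    D ↦ B

A->ADC, B->ACA, C->B, D->B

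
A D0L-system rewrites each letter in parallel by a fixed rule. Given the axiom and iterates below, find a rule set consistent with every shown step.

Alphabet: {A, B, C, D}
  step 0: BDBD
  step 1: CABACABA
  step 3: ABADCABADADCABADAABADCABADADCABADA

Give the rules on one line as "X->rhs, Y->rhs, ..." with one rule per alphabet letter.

  step 0 ⇒ step 1: BDBD ⇒ C·ABA·C·ABA
    B ↦ C
    D ↦ ABA
    A ↦ DA  (constrained at step 1)
    C ↦ DC  (constrained at step 1)

A->DA, B->C, C->DC, D->ABA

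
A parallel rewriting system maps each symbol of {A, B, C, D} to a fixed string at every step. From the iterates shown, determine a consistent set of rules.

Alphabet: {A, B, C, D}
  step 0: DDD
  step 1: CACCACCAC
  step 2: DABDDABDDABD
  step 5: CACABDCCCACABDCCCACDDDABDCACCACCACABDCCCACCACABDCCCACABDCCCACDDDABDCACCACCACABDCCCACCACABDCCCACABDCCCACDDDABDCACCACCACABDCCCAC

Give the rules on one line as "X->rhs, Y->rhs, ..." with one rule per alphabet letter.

A->AB, B->DCC, C->D, D->CAC

  step 1 ⇒ step 2: CACCACCAC ⇒ D·AB·D·D·AB·D·D·AB·D
    A ↦ AB
    C ↦ D
    B ↦ DCC  (constrained at step 2)
  step 0 ⇒ step 1: DDD ⇒ CAC·CAC·CAC
    D ↦ CAC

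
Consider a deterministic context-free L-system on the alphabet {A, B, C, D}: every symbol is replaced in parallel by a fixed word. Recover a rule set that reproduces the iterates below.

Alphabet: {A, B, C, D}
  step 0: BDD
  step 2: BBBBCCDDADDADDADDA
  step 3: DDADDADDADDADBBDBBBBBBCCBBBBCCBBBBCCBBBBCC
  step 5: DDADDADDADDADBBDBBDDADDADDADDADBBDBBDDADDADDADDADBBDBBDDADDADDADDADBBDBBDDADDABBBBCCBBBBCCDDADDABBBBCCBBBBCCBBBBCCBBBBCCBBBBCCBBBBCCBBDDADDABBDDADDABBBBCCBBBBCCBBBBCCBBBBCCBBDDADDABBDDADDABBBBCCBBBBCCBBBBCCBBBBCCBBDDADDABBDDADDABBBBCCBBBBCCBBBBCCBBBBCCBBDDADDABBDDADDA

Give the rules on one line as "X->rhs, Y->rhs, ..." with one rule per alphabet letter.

  step 2 ⇒ step 3: BBBBCCDDADDADDADDA ⇒ DDA·DDA·DDA·DDA·DBB·DBB·BB·BB·CC·BB·BB·CC·BB·BB·CC·BB·BB·CC
    A ↦ CC
    B ↦ DDA
    C ↦ DBB
    D ↦ BB

A->CC, B->DDA, C->DBB, D->BB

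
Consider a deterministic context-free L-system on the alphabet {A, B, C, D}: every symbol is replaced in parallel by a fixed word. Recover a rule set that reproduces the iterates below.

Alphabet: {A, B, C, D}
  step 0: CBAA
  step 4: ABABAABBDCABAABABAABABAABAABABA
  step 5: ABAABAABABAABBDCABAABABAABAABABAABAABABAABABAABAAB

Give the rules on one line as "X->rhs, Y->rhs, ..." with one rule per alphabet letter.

A->AB, B->A, C->DC, D->BB

  step 4 ⇒ step 5: ABABAABBDCABAABABAABABAABAABABA ⇒ AB·A·AB·A·AB·AB·A·A·BB·DC·AB·A·AB·AB·A·AB·A·AB·AB·A·AB·A·AB·AB·A·AB·AB·A·AB·A·AB
    A ↦ AB
    B ↦ A
    C ↦ DC
    D ↦ BB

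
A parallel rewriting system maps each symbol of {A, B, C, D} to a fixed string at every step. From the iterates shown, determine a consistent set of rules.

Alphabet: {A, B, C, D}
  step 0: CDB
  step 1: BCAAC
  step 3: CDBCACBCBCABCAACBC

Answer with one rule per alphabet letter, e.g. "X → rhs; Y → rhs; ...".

  step 0 ⇒ step 1: CDB ⇒ BC·A·AC
    B ↦ AC
    C ↦ BC
    D ↦ A
    A ↦ CD  (constrained at step 1)

A->CD, B->AC, C->BC, D->A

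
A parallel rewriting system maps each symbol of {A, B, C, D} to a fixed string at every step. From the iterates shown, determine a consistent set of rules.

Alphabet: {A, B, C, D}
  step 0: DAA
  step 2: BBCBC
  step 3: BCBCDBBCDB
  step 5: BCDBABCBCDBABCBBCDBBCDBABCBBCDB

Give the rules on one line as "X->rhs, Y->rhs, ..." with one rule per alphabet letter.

  step 2 ⇒ step 3: BBCBC ⇒ BC·BC·DB·BC·DB
    B ↦ BC
    C ↦ DB
    A ↦ B  (constrained at step 0)
    D ↦ A  (constrained at step 0)

A->B, B->BC, C->DB, D->A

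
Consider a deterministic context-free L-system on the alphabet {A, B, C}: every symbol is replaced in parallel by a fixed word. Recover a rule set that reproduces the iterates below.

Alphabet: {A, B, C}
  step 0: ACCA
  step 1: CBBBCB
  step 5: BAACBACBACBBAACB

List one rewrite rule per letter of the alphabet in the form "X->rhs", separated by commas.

A->CB, B->A, C->B

  step 0 ⇒ step 1: ACCA ⇒ CB·B·B·CB
    A ↦ CB
    C ↦ B
    B ↦ A  (constrained at step 1)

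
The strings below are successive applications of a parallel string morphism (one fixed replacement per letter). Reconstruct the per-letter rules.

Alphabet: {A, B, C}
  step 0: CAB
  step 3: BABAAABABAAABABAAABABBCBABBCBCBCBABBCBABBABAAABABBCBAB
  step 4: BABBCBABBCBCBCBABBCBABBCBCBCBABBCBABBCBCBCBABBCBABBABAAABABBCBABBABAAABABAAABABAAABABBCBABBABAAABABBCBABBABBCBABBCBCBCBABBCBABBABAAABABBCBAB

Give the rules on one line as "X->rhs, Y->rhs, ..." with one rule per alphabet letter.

A->BC, B->BAB, C->AAA

  step 3 ⇒ step 4: BABAAABABAAABABAAABABBCBABBCBCBCBABBCBABBABAAABABBCBAB ⇒ BAB·BC·BAB·BC·BC·BC·BAB·BC·BAB·BC·BC·BC·BAB·BC·BAB·BC·BC·BC·BAB·BC·BAB·BAB·AAA·BAB·BC·BAB·BAB·AAA·BAB·AAA·BAB·AAA·BAB·BC·BAB·BAB·AAA·BAB·BC·BAB·BAB·BC·BAB·BC·BC·BC·BAB·BC·BAB·BAB·AAA·BAB·BC·BAB
    A ↦ BC
    B ↦ BAB
    C ↦ AAA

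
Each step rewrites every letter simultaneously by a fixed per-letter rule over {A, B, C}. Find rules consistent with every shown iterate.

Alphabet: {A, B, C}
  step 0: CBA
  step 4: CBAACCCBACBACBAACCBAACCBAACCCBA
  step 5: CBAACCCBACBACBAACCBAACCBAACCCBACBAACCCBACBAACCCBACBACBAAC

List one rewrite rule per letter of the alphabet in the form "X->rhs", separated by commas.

  step 4 ⇒ step 5: CBAACCCBACBACBAACCBAACCBAACCCBA ⇒ CBA·A·C·C·CBA·CBA·CBA·A·C·CBA·A·C·CBA·A·C·C·CBA·CBA·A·C·C·CBA·CBA·A·C·C·CBA·CBA·CBA·A·C
    A ↦ C
    B ↦ A
    C ↦ CBA

A->C, B->A, C->CBA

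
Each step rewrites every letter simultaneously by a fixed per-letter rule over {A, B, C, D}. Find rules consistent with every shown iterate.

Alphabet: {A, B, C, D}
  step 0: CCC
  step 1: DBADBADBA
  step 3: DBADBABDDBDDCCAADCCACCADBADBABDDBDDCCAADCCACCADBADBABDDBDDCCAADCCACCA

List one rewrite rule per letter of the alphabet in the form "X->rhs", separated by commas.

  step 0 ⇒ step 1: CCC ⇒ DBA·DBA·DBA
    C ↦ DBA
    A ↦ BDD  (constrained at step 1)
    B ↦ AD  (constrained at step 1)
    D ↦ CCA  (constrained at step 1)

A->BDD, B->AD, C->DBA, D->CCA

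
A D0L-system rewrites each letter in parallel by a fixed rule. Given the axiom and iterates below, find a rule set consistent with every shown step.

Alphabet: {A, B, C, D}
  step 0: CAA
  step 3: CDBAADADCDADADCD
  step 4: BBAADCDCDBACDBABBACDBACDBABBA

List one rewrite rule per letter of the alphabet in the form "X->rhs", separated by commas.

A->CD, B->AD, C->B, D->BA

  step 3 ⇒ step 4: CDBAADADCDADADCD ⇒ B·BA·AD·CD·CD·BA·CD·BA·B·BA·CD·BA·CD·BA·B·BA
    A ↦ CD
    B ↦ AD
    C ↦ B
    D ↦ BA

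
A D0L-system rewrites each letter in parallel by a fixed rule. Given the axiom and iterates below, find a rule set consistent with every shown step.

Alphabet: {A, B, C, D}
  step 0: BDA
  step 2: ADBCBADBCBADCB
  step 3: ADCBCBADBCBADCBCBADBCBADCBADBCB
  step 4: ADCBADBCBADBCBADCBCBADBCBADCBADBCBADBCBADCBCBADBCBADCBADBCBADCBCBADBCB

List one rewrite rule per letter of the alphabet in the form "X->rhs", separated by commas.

  step 3 ⇒ step 4: ADCBCBADBCBADCBCBADBCBADCBADBCB ⇒ AD·CB·ADB·CB·ADB·CB·AD·CB·CB·ADB·CB·AD·CB·ADB·CB·ADB·CB·AD·CB·CB·ADB·CB·AD·CB·ADB·CB·AD·CB·CB·ADB·CB
    A ↦ AD
    B ↦ CB
    C ↦ ADB
    D ↦ CB

A->AD, B->CB, C->ADB, D->CB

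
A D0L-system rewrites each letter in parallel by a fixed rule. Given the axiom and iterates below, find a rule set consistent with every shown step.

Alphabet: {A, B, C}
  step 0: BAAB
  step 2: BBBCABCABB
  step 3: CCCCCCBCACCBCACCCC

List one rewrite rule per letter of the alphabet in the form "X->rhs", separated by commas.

  step 2 ⇒ step 3: BBBCABCABB ⇒ CC·CC·CC·B·CA·CC·B·CA·CC·CC
    A ↦ CA
    B ↦ CC
    C ↦ B

A->CA, B->CC, C->B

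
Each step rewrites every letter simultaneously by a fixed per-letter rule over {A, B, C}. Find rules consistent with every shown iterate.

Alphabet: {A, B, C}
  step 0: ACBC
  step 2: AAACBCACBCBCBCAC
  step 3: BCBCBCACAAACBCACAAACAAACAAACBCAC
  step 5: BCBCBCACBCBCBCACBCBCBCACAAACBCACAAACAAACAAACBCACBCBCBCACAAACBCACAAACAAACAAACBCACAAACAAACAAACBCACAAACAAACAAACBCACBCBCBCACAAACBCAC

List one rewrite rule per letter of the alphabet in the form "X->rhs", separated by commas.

  step 2 ⇒ step 3: AAACBCACBCBCBCAC ⇒ BC·BC·BC·AC·AA·AC·BC·AC·AA·AC·AA·AC·AA·AC·BC·AC
    A ↦ BC
    B ↦ AA
    C ↦ AC

A->BC, B->AA, C->AC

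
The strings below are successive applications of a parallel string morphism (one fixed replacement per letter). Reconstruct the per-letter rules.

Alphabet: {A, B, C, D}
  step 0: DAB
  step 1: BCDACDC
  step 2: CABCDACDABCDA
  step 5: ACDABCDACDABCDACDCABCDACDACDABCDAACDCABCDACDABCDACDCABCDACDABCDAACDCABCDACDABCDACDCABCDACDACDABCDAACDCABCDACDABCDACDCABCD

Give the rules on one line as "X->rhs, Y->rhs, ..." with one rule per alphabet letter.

A->ACD, B->C, C->A, D->BCD

  step 1 ⇒ step 2: BCDACDC ⇒ C·A·BCD·ACD·A·BCD·A
    A ↦ ACD
    B ↦ C
    C ↦ A
    D ↦ BCD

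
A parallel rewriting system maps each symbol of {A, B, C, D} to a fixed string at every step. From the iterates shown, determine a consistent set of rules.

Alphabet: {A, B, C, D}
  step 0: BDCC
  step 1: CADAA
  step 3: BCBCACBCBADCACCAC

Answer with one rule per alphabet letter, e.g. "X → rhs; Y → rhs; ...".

  step 0 ⇒ step 1: BDCC ⇒ C·AD·A·A
    B ↦ C
    C ↦ A
    D ↦ AD
    A ↦ BCB  (constrained at step 1)

A->BCB, B->C, C->A, D->AD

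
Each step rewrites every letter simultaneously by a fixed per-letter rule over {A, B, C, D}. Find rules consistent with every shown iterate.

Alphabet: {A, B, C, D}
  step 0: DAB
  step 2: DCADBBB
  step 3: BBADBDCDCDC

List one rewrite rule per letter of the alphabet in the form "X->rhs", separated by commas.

  step 2 ⇒ step 3: DCADBBB ⇒ B·B·AD·B·DC·DC·DC
    A ↦ AD
    B ↦ DC
    C ↦ B
    D ↦ B

A->AD, B->DC, C->B, D->B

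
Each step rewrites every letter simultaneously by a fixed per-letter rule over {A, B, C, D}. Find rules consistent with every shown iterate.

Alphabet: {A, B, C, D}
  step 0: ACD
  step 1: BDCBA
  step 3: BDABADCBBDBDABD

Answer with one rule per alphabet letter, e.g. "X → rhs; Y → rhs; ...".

A->B, B->BD, C->DCB, D->A

  step 0 ⇒ step 1: ACD ⇒ B·DCB·A
    A ↦ B
    C ↦ DCB
    D ↦ A
    B ↦ BD  (constrained at step 1)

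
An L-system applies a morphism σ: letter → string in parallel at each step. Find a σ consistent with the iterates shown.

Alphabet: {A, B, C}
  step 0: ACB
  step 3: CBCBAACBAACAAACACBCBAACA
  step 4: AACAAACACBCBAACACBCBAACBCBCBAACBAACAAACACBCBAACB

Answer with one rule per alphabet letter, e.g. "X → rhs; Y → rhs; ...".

  step 3 ⇒ step 4: CBCBAACBAACAAACACBCBAACA ⇒ AA·CA·AA·CA·CB·CB·AA·CA·CB·CB·AA·CB·CB·CB·AA·CB·AA·CA·AA·CA·CB·CB·AA·CB
    A ↦ CB
    B ↦ CA
    C ↦ AA

A->CB, B->CA, C->AA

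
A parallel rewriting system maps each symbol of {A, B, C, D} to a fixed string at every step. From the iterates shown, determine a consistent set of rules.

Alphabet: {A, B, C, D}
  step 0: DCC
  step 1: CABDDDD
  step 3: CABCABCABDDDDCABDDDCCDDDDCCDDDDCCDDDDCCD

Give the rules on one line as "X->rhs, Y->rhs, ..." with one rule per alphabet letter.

  step 0 ⇒ step 1: DCC ⇒ CAB·DD·DD
    C ↦ DD
    D ↦ CAB
    A ↦ DCC  (constrained at step 1)
    B ↦ D  (constrained at step 1)

A->DCC, B->D, C->DD, D->CAB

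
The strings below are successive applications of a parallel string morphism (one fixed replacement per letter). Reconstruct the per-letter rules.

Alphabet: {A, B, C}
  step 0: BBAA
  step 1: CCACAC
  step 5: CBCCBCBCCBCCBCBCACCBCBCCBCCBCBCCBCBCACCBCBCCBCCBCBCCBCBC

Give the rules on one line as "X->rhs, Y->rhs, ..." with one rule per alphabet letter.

  step 0 ⇒ step 1: BBAA ⇒ C·C·AC·AC
    A ↦ AC
    B ↦ C
    C ↦ CB  (constrained at step 1)

A->AC, B->C, C->CB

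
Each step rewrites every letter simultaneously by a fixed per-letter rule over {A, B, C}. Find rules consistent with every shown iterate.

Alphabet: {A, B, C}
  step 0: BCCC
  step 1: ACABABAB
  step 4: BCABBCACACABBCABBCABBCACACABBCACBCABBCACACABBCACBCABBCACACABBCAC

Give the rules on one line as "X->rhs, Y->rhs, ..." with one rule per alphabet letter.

A->BC, B->AC, C->AB

  step 0 ⇒ step 1: BCCC ⇒ AC·AB·AB·AB
    B ↦ AC
    C ↦ AB
    A ↦ BC  (constrained at step 1)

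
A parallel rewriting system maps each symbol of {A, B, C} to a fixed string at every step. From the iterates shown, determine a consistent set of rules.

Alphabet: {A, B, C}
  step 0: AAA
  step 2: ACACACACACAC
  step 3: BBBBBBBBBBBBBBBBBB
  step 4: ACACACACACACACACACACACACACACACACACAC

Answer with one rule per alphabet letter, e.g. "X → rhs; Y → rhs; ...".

  step 3 ⇒ step 4: BBBBBBBBBBBBBBBBBB ⇒ AC·AC·AC·AC·AC·AC·AC·AC·AC·AC·AC·AC·AC·AC·AC·AC·AC·AC
    B ↦ AC
  step 2 ⇒ step 3: ACACACACACAC ⇒ BB·B·BB·B·BB·B·BB·B·BB·B·BB·B
    A ↦ BB
  step 2 ⇒ step 3: ACACACACACAC ⇒ BB·B·BB·B·BB·B·BB·B·BB·B·BB·B
    C ↦ B

A->BB, B->AC, C->B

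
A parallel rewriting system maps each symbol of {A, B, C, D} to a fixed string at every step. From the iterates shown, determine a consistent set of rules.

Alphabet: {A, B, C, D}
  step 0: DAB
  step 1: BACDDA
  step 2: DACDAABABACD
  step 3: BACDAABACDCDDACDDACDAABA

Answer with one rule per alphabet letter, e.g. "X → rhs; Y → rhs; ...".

  step 2 ⇒ step 3: DACDAABABACD ⇒ BA·CD·AA·BA·CD·CD·DA·CD·DA·CD·AA·BA
    A ↦ CD
    B ↦ DA
    C ↦ AA
    D ↦ BA

A->CD, B->DA, C->AA, D->BA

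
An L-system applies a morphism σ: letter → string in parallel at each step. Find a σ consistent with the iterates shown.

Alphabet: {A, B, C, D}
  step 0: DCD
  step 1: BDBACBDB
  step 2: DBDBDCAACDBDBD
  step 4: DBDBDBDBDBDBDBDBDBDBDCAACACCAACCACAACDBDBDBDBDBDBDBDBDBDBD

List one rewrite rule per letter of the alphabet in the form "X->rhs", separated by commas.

  step 1 ⇒ step 2: BDBACBDB ⇒ D·BDB·D·CA·AC·D·BDB·D
    A ↦ CA
    B ↦ D
    C ↦ AC
    D ↦ BDB

A->CA, B->D, C->AC, D->BDB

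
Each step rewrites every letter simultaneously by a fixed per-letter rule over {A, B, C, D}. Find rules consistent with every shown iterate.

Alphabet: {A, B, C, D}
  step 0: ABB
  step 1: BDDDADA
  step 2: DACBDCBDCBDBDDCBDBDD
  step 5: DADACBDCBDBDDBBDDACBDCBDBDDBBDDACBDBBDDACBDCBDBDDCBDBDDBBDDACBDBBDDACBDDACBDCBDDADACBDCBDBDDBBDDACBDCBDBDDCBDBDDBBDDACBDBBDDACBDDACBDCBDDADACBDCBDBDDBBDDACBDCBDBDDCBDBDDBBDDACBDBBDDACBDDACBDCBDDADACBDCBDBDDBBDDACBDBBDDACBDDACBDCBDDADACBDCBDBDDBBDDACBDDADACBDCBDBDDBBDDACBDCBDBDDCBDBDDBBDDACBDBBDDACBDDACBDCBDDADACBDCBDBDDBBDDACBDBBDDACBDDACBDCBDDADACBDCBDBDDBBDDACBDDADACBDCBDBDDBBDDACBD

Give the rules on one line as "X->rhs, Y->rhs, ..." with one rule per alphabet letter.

A->BDD, B->DA, C->BBD, D->CBD

  step 1 ⇒ step 2: BDDDADA ⇒ DA·CBD·CBD·CBD·BDD·CBD·BDD
    A ↦ BDD
    B ↦ DA
    D ↦ CBD
    C ↦ BBD  (constrained at step 2)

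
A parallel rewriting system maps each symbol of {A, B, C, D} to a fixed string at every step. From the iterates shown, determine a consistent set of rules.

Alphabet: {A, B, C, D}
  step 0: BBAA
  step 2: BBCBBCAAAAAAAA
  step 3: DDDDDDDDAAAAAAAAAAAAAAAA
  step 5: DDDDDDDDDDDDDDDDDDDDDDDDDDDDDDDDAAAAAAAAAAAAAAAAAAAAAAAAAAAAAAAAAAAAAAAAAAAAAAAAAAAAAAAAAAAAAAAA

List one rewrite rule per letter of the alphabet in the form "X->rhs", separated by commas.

A->AA, B->D, C->DD, D->BBC

  step 2 ⇒ step 3: BBCBBCAAAAAAAA ⇒ D·D·DD·D·D·DD·AA·AA·AA·AA·AA·AA·AA·AA
    A ↦ AA
    B ↦ D
    C ↦ DD
    D ↦ BBC  (constrained at step 3)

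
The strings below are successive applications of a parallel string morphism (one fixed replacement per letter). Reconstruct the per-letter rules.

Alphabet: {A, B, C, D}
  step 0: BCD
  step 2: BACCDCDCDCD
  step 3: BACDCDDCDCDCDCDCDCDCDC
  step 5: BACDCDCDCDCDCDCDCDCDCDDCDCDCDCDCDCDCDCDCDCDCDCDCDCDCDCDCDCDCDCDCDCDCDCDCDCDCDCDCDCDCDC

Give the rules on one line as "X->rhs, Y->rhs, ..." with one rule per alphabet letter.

A->C, B->BA, C->DCD, D->C

  step 2 ⇒ step 3: BACCDCDCDCD ⇒ BA·C·DCD·DCD·C·DCD·C·DCD·C·DCD·C
    A ↦ C
    B ↦ BA
    C ↦ DCD
    D ↦ C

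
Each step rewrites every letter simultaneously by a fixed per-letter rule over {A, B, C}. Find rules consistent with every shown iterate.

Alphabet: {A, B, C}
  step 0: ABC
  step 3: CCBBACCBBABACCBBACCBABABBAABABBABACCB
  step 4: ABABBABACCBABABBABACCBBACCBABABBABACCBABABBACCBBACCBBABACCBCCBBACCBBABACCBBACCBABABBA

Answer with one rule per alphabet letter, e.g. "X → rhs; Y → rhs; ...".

A->CCB, B->BA, C->AB

  step 3 ⇒ step 4: CCBBACCBBABACCBBACCBABABBAABABBABACCB ⇒ AB·AB·BA·BA·CCB·AB·AB·BA·BA·CCB·BA·CCB·AB·AB·BA·BA·CCB·AB·AB·BA·CCB·BA·CCB·BA·BA·CCB·CCB·BA·CCB·BA·BA·CCB·BA·CCB·AB·AB·BA
    A ↦ CCB
    B ↦ BA
    C ↦ AB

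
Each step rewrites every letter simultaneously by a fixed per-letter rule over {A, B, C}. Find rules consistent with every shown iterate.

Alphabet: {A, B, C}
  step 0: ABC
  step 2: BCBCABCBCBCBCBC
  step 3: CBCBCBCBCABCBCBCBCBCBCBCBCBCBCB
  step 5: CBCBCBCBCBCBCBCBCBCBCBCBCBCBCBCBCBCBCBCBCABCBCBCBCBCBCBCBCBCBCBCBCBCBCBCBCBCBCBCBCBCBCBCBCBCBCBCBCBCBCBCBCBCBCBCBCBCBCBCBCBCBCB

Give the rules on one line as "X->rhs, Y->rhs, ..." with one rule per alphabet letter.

  step 2 ⇒ step 3: BCBCABCBCBCBCBC ⇒ C·BCB·C·BCB·CAB·C·BCB·C·BCB·C·BCB·C·BCB·C·BCB
    A ↦ CAB
    B ↦ C
    C ↦ BCB

A->CAB, B->C, C->BCB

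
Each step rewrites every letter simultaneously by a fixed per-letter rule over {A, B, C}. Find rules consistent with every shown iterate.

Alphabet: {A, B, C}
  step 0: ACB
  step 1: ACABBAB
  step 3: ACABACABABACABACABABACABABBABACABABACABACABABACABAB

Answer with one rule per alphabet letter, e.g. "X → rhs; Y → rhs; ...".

  step 0 ⇒ step 1: ACB ⇒ ACA·B·BAB
    A ↦ ACA
    B ↦ BAB
    C ↦ B

A->ACA, B->BAB, C->B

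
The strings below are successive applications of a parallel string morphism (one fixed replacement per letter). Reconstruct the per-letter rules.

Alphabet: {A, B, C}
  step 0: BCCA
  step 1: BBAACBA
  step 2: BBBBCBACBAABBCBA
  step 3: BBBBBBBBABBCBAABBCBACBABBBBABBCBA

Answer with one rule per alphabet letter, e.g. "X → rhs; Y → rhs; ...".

A->CBA, B->BB, C->A

  step 2 ⇒ step 3: BBBBCBACBAABBCBA ⇒ BB·BB·BB·BB·A·BB·CBA·A·BB·CBA·CBA·BB·BB·A·BB·CBA
    A ↦ CBA
    B ↦ BB
    C ↦ A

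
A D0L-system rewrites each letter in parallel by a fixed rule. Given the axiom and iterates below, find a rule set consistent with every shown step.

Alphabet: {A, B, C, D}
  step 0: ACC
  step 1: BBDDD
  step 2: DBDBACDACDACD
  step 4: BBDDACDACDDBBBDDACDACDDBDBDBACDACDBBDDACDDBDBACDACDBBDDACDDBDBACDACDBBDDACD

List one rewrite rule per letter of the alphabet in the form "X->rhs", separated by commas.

  step 1 ⇒ step 2: BBDDD ⇒ DB·DB·ACD·ACD·ACD
    B ↦ DB
    D ↦ ACD
  step 0 ⇒ step 1: ACC ⇒ BBD·D·D
    A ↦ BBD
  step 0 ⇒ step 1: ACC ⇒ BBD·D·D
    C ↦ D

A->BBD, B->DB, C->D, D->ACD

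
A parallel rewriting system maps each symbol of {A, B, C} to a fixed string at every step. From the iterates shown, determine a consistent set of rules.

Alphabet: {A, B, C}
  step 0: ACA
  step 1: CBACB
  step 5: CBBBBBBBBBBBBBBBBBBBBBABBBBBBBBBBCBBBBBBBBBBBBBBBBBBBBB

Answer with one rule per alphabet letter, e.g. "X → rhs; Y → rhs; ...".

A->CB, B->BB, C->A

  step 0 ⇒ step 1: ACA ⇒ CB·A·CB
    A ↦ CB
    C ↦ A
    B ↦ BB  (constrained at step 1)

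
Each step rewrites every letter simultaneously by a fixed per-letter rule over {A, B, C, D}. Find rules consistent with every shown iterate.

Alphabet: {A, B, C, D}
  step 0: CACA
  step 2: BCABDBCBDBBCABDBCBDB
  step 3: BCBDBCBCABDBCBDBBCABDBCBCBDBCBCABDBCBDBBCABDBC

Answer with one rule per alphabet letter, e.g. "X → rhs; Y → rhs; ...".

  step 2 ⇒ step 3: BCABDBCBDBBCABDBCBDB ⇒ BC·BDB·C·BC·ABD·BC·BDB·BC·ABD·BC·BC·BDB·C·BC·ABD·BC·BDB·BC·ABD·BC
    A ↦ C
    B ↦ BC
    C ↦ BDB
    D ↦ ABD

A->C, B->BC, C->BDB, D->ABD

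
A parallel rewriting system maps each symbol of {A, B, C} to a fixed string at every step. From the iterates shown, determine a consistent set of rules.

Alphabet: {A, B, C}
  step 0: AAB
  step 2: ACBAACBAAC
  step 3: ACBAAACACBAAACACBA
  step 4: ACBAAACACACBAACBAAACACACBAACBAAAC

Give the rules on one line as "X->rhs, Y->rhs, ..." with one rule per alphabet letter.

  step 3 ⇒ step 4: ACBAAACACBAAACACBA ⇒ AC·BA·A·AC·AC·AC·BA·AC·BA·A·AC·AC·AC·BA·AC·BA·A·AC
    A ↦ AC
    B ↦ A
    C ↦ BA

A->AC, B->A, C->BA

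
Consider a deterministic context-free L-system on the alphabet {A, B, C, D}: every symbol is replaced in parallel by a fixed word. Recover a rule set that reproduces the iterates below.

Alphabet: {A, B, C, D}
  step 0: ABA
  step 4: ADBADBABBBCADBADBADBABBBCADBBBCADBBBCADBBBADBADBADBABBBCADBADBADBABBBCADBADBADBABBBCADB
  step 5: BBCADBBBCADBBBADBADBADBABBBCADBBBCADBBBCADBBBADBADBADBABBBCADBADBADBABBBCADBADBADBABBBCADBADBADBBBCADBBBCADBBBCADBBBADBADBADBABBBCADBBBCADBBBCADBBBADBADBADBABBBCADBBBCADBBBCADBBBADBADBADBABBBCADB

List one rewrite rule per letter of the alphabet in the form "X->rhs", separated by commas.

  step 4 ⇒ step 5: ADBADBABBBCADBADBADBABBBCADBBBCADBBBCADBBBADBADBADBABBBCADBADBADBABBBCADBADBADBABBBCADB ⇒ BB·C·ADB·BB·C·ADB·BB·ADB·ADB·ADB·AB·BB·C·ADB·BB·C·ADB·BB·C·ADB·BB·ADB·ADB·ADB·AB·BB·C·ADB·ADB·ADB·AB·BB·C·ADB·ADB·ADB·AB·BB·C·ADB·ADB·ADB·BB·C·ADB·BB·C·ADB·BB·C·ADB·BB·ADB·ADB·ADB·AB·BB·C·ADB·BB·C·ADB·BB·C·ADB·BB·ADB·ADB·ADB·AB·BB·C·ADB·BB·C·ADB·BB·C·ADB·BB·ADB·ADB·ADB·AB·BB·C·ADB
    A ↦ BB
    B ↦ ADB
    C ↦ AB
    D ↦ C

A->BB, B->ADB, C->AB, D->C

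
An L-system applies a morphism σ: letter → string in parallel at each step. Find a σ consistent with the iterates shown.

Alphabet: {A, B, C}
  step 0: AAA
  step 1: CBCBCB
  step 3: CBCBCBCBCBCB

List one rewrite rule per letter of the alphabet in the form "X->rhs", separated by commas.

A->CB, B->A, C->A

  step 0 ⇒ step 1: AAA ⇒ CB·CB·CB
    A ↦ CB
    B ↦ A  (constrained at step 1)
    C ↦ A  (constrained at step 1)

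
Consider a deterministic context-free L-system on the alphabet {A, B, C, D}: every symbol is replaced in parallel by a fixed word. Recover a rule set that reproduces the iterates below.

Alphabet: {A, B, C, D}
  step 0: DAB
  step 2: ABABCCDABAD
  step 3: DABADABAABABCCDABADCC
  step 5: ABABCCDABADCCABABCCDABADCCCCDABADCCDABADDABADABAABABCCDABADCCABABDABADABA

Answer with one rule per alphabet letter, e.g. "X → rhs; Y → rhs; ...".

A->D, B->ABA, C->AB, D->CC

  step 2 ⇒ step 3: ABABCCDABAD ⇒ D·ABA·D·ABA·AB·AB·CC·D·ABA·D·CC
    A ↦ D
    B ↦ ABA
    C ↦ AB
    D ↦ CC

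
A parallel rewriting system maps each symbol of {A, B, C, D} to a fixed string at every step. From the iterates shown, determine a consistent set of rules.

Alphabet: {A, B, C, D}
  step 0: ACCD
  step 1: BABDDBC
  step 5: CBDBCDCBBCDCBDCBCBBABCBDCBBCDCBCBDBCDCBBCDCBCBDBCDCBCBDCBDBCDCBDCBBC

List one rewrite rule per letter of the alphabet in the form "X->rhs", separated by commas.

A->BAB, B->CB, C->D, D->BC

  step 0 ⇒ step 1: ACCD ⇒ BAB·D·D·BC
    A ↦ BAB
    C ↦ D
    D ↦ BC
    B ↦ CB  (constrained at step 1)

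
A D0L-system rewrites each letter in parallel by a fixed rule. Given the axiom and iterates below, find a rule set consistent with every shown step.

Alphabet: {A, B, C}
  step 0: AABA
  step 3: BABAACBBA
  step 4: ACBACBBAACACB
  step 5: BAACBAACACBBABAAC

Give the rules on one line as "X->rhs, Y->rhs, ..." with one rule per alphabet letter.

  step 4 ⇒ step 5: ACBACBBAACACB ⇒ B·A·AC·B·A·AC·AC·B·B·A·B·A·AC
    A ↦ B
    B ↦ AC
    C ↦ A

A->B, B->AC, C->A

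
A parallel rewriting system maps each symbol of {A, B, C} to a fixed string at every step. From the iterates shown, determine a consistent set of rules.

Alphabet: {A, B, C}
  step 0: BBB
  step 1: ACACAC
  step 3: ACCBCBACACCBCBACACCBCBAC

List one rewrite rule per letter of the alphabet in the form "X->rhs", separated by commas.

  step 0 ⇒ step 1: BBB ⇒ AC·AC·AC
    B ↦ AC
    A ↦ BC  (constrained at step 1)
    C ↦ CB  (constrained at step 1)

A->BC, B->AC, C->CB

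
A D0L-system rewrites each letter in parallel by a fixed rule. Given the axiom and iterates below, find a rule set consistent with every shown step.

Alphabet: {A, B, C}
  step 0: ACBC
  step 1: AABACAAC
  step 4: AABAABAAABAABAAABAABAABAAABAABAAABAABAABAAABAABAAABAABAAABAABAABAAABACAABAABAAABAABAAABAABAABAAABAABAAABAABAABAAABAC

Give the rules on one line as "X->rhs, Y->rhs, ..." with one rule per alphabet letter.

A->AAB, B->A, C->AC

  step 0 ⇒ step 1: ACBC ⇒ AAB·AC·A·AC
    A ↦ AAB
    B ↦ A
    C ↦ AC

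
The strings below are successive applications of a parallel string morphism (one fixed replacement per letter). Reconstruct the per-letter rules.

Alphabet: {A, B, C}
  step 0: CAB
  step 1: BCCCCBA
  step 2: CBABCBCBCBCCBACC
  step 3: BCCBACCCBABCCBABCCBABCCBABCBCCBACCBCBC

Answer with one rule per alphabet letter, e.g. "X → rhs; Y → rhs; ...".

A->CC, B->CBA, C->BC

  step 2 ⇒ step 3: CBABCBCBCBCCBACC ⇒ BC·CBA·CC·CBA·BC·CBA·BC·CBA·BC·CBA·BC·BC·CBA·CC·BC·BC
    A ↦ CC
    B ↦ CBA
    C ↦ BC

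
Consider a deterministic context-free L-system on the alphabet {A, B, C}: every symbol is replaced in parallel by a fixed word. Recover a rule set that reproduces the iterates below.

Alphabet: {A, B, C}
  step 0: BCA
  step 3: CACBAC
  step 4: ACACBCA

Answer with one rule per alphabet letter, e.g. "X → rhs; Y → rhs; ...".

  step 3 ⇒ step 4: CACBAC ⇒ A·C·A·CB·C·A
    A ↦ C
    B ↦ CB
    C ↦ A

A->C, B->CB, C->A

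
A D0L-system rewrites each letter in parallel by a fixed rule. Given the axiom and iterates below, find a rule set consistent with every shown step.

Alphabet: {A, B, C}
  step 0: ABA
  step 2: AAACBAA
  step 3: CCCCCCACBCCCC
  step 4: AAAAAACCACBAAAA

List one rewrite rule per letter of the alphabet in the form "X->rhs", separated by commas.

A->CC, B->CB, C->A

  step 3 ⇒ step 4: CCCCCCACBCCCC ⇒ A·A·A·A·A·A·CC·A·CB·A·A·A·A
    A ↦ CC
    B ↦ CB
    C ↦ A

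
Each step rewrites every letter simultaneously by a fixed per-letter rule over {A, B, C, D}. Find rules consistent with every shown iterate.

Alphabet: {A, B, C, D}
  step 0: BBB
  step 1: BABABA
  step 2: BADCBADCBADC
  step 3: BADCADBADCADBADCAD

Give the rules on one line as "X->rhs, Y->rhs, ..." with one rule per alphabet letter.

A->DC, B->BA, C->D, D->A

  step 2 ⇒ step 3: BADCBADCBADC ⇒ BA·DC·A·D·BA·DC·A·D·BA·DC·A·D
    A ↦ DC
    B ↦ BA
    C ↦ D
    D ↦ A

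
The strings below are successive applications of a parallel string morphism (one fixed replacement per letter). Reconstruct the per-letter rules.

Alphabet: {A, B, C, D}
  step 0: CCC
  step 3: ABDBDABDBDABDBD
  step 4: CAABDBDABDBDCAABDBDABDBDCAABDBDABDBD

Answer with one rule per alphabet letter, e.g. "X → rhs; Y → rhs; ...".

  step 3 ⇒ step 4: ABDBDABDBDABDBD ⇒ CA·ABD·BD·ABD·BD·CA·ABD·BD·ABD·BD·CA·ABD·BD·ABD·BD
    A ↦ CA
    B ↦ ABD
    D ↦ BD
    C ↦ D  (constrained at step 0)

A->CA, B->ABD, C->D, D->BD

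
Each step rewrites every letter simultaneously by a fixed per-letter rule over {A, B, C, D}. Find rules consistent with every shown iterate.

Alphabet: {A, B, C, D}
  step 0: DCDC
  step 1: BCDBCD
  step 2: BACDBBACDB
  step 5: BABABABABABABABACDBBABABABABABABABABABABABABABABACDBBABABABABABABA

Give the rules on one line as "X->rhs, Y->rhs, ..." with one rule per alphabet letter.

A->BA, B->BA, C->CD, D->B

  step 1 ⇒ step 2: BCDBCD ⇒ BA·CD·B·BA·CD·B
    B ↦ BA
    C ↦ CD
    D ↦ B
    A ↦ BA  (constrained at step 2)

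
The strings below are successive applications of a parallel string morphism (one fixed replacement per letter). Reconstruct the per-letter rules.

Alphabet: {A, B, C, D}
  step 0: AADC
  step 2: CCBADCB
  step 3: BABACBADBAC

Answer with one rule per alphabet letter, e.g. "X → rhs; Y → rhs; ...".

A->B, B->C, C->BA, D->AD

  step 2 ⇒ step 3: CCBADCB ⇒ BA·BA·C·B·AD·BA·C
    A ↦ B
    B ↦ C
    C ↦ BA
    D ↦ AD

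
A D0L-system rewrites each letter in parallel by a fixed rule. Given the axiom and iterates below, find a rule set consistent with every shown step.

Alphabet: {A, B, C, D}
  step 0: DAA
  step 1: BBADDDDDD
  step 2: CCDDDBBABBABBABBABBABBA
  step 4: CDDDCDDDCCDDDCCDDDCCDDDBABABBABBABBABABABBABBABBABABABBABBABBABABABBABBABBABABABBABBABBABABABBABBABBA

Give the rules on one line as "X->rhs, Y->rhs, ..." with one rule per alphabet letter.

  step 1 ⇒ step 2: BBADDDDDD ⇒ C·C·DDD·BBA·BBA·BBA·BBA·BBA·BBA
    A ↦ DDD
    B ↦ C
    D ↦ BBA
    C ↦ BA  (constrained at step 2)

A->DDD, B->C, C->BA, D->BBA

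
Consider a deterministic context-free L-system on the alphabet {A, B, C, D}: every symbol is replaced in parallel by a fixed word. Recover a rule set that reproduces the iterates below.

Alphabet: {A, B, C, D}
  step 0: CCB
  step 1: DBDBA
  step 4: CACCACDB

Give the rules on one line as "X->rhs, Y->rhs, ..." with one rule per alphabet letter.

  step 0 ⇒ step 1: CCB ⇒ DB·DB·A
    B ↦ A
    C ↦ DB
    A ↦ D  (constrained at step 1)
    D ↦ C  (constrained at step 1)

A->D, B->A, C->DB, D->C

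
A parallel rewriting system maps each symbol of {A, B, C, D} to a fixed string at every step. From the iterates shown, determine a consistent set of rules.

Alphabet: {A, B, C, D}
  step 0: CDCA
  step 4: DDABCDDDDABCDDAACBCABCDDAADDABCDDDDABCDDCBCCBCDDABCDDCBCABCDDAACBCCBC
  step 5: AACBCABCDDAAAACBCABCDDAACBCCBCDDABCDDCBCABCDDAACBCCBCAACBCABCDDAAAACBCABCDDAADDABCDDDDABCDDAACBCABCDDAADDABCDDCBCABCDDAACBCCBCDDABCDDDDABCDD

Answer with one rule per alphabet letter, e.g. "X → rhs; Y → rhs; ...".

A->CBC, B->ABC, C->DD, D->A

  step 4 ⇒ step 5: DDABCDDDDABCDDAACBCABCDDAADDABCDDDDABCDDCBCCBCDDABCDDCBCABCDDAACBCCBC ⇒ A·A·CBC·ABC·DD·A·A·A·A·CBC·ABC·DD·A·A·CBC·CBC·DD·ABC·DD·CBC·ABC·DD·A·A·CBC·CBC·A·A·CBC·ABC·DD·A·A·A·A·CBC·ABC·DD·A·A·DD·ABC·DD·DD·ABC·DD·A·A·CBC·ABC·DD·A·A·DD·ABC·DD·CBC·ABC·DD·A·A·CBC·CBC·DD·ABC·DD·DD·ABC·DD
    A ↦ CBC
    B ↦ ABC
    C ↦ DD
    D ↦ A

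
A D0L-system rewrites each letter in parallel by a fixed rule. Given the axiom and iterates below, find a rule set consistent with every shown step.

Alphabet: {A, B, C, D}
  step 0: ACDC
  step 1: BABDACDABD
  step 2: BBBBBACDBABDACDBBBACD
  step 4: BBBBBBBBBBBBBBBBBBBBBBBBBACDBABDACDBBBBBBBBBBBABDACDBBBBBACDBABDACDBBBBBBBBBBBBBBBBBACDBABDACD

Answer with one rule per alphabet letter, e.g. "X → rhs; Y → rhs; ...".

A->B, B->BB, C->ABD, D->ACD

  step 1 ⇒ step 2: BABDACDABD ⇒ BB·B·BB·ACD·B·ABD·ACD·B·BB·ACD
    A ↦ B
    B ↦ BB
    C ↦ ABD
    D ↦ ACD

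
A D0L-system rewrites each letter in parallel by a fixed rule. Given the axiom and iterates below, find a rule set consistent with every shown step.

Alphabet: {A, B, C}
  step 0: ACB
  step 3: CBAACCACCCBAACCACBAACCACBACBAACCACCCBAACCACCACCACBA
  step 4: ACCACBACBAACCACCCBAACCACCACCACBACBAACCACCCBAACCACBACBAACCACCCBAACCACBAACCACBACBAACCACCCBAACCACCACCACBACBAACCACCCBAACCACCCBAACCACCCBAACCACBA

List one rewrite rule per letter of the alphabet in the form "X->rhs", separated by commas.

  step 3 ⇒ step 4: CBAACCACCCBAACCACBAACCACBACBAACCACCCBAACCACCACCACBA ⇒ ACC·A·CBA·CBA·ACC·ACC·CBA·ACC·ACC·ACC·A·CBA·CBA·ACC·ACC·CBA·ACC·A·CBA·CBA·ACC·ACC·CBA·ACC·A·CBA·ACC·A·CBA·CBA·ACC·ACC·CBA·ACC·ACC·ACC·A·CBA·CBA·ACC·ACC·CBA·ACC·ACC·CBA·ACC·ACC·CBA·ACC·A·CBA
    A ↦ CBA
    B ↦ A
    C ↦ ACC

A->CBA, B->A, C->ACC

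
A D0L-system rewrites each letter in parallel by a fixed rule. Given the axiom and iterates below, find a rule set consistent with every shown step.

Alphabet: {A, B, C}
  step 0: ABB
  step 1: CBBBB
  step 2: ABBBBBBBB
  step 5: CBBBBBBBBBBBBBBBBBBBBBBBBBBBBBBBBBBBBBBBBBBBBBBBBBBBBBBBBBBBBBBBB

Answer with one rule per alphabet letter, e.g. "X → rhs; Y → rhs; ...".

  step 1 ⇒ step 2: CBBBB ⇒ A·BB·BB·BB·BB
    B ↦ BB
    C ↦ A
  step 0 ⇒ step 1: ABB ⇒ C·BB·BB
    A ↦ C

A->C, B->BB, C->A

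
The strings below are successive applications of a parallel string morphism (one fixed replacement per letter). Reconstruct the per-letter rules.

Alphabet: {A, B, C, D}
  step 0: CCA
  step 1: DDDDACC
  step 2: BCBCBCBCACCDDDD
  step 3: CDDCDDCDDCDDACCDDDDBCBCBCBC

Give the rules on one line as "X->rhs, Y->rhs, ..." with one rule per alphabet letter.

  step 2 ⇒ step 3: BCBCBCBCACCDDDD ⇒ C·DD·C·DD·C·DD·C·DD·ACC·DD·DD·BC·BC·BC·BC
    A ↦ ACC
    B ↦ C
    C ↦ DD
    D ↦ BC

A->ACC, B->C, C->DD, D->BC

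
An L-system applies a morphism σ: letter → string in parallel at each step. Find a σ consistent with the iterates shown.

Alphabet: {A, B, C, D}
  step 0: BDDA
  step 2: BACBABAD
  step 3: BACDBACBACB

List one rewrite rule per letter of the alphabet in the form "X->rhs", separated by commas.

  step 2 ⇒ step 3: BACBABAD ⇒ BA·C·D·BA·C·BA·C·B
    A ↦ C
    B ↦ BA
    C ↦ D
    D ↦ B

A->C, B->BA, C->D, D->B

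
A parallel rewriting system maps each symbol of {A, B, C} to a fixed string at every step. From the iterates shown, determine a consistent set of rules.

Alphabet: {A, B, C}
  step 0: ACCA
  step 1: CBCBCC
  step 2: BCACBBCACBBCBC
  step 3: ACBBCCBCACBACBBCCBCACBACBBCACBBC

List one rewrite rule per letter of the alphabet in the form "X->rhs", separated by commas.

A->C, B->ACB, C->BC

  step 2 ⇒ step 3: BCACBBCACBBCBC ⇒ ACB·BC·C·BC·ACB·ACB·BC·C·BC·ACB·ACB·BC·ACB·BC
    A ↦ C
    B ↦ ACB
    C ↦ BC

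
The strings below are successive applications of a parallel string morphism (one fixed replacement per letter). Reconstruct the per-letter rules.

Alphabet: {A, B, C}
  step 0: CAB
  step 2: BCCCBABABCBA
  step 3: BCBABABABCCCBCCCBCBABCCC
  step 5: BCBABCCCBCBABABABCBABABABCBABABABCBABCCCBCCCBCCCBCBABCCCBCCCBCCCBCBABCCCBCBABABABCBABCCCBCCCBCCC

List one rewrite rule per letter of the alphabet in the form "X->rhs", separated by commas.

  step 2 ⇒ step 3: BCCCBABABCBA ⇒ BC·BA·BA·BA·BC·CC·BC·CC·BC·BA·BC·CC
    A ↦ CC
    B ↦ BC
    C ↦ BA

A->CC, B->BC, C->BA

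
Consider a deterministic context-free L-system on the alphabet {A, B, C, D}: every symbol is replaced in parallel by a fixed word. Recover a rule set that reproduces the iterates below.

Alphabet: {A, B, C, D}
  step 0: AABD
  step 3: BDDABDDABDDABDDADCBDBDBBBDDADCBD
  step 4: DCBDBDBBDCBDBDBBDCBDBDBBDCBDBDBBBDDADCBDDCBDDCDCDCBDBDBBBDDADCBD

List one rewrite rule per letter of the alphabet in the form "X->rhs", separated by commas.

A->BB, B->DC, C->DA, D->BD

  step 3 ⇒ step 4: BDDABDDABDDABDDADCBDBDBBBDDADCBD ⇒ DC·BD·BD·BB·DC·BD·BD·BB·DC·BD·BD·BB·DC·BD·BD·BB·BD·DA·DC·BD·DC·BD·DC·DC·DC·BD·BD·BB·BD·DA·DC·BD
    A ↦ BB
    B ↦ DC
    C ↦ DA
    D ↦ BD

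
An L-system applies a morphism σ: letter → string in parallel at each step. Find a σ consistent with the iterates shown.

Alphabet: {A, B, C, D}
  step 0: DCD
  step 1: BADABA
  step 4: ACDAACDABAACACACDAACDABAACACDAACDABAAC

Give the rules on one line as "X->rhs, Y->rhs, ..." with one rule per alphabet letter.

  step 0 ⇒ step 1: DCD ⇒ BA·DA·BA
    C ↦ DA
    D ↦ BA
    A ↦ AC  (constrained at step 1)
    B ↦ A  (constrained at step 1)

A->AC, B->A, C->DA, D->BA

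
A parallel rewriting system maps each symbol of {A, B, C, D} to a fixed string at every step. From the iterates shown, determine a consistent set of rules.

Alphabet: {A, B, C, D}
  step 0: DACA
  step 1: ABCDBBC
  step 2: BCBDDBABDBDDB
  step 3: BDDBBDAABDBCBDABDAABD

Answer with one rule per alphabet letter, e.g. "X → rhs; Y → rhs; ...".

A->BC, B->BD, C->DB, D->A

  step 2 ⇒ step 3: BCBDDBABDBDDB ⇒ BD·DB·BD·A·A·BD·BC·BD·A·BD·A·A·BD
    A ↦ BC
    B ↦ BD
    C ↦ DB
    D ↦ A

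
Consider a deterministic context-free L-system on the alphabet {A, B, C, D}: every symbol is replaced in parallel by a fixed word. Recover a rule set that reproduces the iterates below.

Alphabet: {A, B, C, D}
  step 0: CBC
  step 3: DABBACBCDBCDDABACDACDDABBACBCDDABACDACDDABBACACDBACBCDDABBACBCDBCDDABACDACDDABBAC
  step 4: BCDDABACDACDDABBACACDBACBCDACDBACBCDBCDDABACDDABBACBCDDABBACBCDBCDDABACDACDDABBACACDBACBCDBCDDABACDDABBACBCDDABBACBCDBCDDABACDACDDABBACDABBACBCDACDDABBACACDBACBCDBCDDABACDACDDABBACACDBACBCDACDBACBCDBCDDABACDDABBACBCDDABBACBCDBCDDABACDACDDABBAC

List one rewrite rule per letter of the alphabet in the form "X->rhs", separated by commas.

A->DAB, B->ACD, C->BAC, D->BCD

  step 3 ⇒ step 4: DABBACBCDBCDDABACDACDDABBACBCDDABACDACDDABBACACDBACBCDDABBACBCDBCDDABACDACDDABBAC ⇒ BCD·DAB·ACD·ACD·DAB·BAC·ACD·BAC·BCD·ACD·BAC·BCD·BCD·DAB·ACD·DAB·BAC·BCD·DAB·BAC·BCD·BCD·DAB·ACD·ACD·DAB·BAC·ACD·BAC·BCD·BCD·DAB·ACD·DAB·BAC·BCD·DAB·BAC·BCD·BCD·DAB·ACD·ACD·DAB·BAC·DAB·BAC·BCD·ACD·DAB·BAC·ACD·BAC·BCD·BCD·DAB·ACD·ACD·DAB·BAC·ACD·BAC·BCD·ACD·BAC·BCD·BCD·DAB·ACD·DAB·BAC·BCD·DAB·BAC·BCD·BCD·DAB·ACD·ACD·DAB·BAC
    A ↦ DAB
    B ↦ ACD
    C ↦ BAC
    D ↦ BCD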